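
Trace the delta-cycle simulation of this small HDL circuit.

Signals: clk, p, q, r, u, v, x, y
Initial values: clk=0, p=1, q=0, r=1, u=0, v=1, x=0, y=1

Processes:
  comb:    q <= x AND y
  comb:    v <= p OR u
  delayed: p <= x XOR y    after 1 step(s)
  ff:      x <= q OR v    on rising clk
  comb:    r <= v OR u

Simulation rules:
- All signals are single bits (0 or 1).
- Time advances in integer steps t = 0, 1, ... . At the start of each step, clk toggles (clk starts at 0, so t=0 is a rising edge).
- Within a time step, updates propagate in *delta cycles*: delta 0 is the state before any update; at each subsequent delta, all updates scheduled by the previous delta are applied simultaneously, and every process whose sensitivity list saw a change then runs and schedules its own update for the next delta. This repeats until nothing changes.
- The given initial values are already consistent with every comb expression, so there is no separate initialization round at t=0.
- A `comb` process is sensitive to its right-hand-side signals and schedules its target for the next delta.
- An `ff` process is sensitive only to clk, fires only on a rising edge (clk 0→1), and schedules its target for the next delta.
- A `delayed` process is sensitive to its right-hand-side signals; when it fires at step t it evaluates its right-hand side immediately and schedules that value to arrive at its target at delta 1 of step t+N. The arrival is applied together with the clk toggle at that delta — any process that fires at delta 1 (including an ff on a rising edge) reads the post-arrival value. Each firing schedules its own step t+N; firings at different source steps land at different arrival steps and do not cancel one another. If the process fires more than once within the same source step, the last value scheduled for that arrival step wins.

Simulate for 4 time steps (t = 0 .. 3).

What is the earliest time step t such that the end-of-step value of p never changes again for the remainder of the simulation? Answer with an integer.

t0.Δ0 p=1 q=0 clk=0 v=1 x=0 u=0 r=1 y=1
t0.Δ1 p=1 q=0 clk=1 v=1 x=0 u=0 r=1 y=1
t0.Δ2 p=1 q=0 clk=1 v=1 x=1 u=0 r=1 y=1
t0.Δ3 p=1 q=1 clk=1 v=1 x=1 u=0 r=1 y=1
t1.Δ0 p=1 q=1 clk=1 v=1 x=1 u=0 r=1 y=1
t1.Δ1 p=0 q=1 clk=0 v=1 x=1 u=0 r=1 y=1
t1.Δ2 p=0 q=1 clk=0 v=0 x=1 u=0 r=1 y=1
t1.Δ3 p=0 q=1 clk=0 v=0 x=1 u=0 r=0 y=1
t2.Δ0 p=0 q=1 clk=0 v=0 x=1 u=0 r=0 y=1
t2.Δ1 p=0 q=1 clk=1 v=0 x=1 u=0 r=0 y=1
t3.Δ0 p=0 q=1 clk=1 v=0 x=1 u=0 r=0 y=1
t3.Δ1 p=0 q=1 clk=0 v=0 x=1 u=0 r=0 y=1

1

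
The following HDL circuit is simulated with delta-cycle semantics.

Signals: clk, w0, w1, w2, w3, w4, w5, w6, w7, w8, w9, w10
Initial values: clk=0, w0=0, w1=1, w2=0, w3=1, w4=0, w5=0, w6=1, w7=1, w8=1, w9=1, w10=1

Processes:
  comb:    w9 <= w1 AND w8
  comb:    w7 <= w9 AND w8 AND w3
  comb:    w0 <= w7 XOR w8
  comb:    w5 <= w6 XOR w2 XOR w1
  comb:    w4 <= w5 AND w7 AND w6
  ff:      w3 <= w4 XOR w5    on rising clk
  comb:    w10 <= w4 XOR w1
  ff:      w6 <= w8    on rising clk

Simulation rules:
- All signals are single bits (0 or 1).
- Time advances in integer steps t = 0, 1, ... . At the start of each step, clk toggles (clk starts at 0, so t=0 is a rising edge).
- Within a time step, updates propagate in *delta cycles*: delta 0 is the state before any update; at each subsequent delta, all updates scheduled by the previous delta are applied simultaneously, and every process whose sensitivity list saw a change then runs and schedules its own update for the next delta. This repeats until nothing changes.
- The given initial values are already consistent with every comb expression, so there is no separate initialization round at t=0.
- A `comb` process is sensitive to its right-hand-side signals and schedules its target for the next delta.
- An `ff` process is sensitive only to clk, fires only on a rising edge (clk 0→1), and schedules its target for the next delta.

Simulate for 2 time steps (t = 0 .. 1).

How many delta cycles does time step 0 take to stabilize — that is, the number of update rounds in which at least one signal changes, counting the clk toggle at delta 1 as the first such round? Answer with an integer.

4

t0.Δ0 w8=1 w5=0 w6=1 w3=1 w9=1 w7=1 w1=1 w4=0 w2=0 clk=0 w0=0 w10=1
t0.Δ1 w8=1 w5=0 w6=1 w3=1 w9=1 w7=1 w1=1 w4=0 w2=0 clk=1 w0=0 w10=1
t0.Δ2 w8=1 w5=0 w6=1 w3=0 w9=1 w7=1 w1=1 w4=0 w2=0 clk=1 w0=0 w10=1
t0.Δ3 w8=1 w5=0 w6=1 w3=0 w9=1 w7=0 w1=1 w4=0 w2=0 clk=1 w0=0 w10=1
t0.Δ4 w8=1 w5=0 w6=1 w3=0 w9=1 w7=0 w1=1 w4=0 w2=0 clk=1 w0=1 w10=1
t1.Δ0 w8=1 w5=0 w6=1 w3=0 w9=1 w7=0 w1=1 w4=0 w2=0 clk=1 w0=1 w10=1
t1.Δ1 w8=1 w5=0 w6=1 w3=0 w9=1 w7=0 w1=1 w4=0 w2=0 clk=0 w0=1 w10=1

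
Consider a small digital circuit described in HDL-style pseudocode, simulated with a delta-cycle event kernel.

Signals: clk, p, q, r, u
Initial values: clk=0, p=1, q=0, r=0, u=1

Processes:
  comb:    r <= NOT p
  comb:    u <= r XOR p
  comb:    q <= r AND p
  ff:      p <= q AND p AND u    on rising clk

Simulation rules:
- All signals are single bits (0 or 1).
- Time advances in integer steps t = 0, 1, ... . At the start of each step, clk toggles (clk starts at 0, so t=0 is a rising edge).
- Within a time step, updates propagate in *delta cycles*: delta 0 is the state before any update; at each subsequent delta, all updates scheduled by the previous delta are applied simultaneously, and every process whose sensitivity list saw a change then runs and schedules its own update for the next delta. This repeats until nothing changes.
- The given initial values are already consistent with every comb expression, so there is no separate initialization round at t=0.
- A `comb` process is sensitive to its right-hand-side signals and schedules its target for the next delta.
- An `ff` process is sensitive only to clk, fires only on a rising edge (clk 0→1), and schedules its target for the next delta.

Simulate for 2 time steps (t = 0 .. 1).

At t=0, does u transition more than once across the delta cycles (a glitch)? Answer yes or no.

yes

[bits: u,q,p,r,clk]
t=0: Δ0=10100 Δ1=10101 Δ2=10001 Δ3=00011 Δ4=10011 | 4Δ
t=1: Δ0=10011 Δ1=10010 | 1Δ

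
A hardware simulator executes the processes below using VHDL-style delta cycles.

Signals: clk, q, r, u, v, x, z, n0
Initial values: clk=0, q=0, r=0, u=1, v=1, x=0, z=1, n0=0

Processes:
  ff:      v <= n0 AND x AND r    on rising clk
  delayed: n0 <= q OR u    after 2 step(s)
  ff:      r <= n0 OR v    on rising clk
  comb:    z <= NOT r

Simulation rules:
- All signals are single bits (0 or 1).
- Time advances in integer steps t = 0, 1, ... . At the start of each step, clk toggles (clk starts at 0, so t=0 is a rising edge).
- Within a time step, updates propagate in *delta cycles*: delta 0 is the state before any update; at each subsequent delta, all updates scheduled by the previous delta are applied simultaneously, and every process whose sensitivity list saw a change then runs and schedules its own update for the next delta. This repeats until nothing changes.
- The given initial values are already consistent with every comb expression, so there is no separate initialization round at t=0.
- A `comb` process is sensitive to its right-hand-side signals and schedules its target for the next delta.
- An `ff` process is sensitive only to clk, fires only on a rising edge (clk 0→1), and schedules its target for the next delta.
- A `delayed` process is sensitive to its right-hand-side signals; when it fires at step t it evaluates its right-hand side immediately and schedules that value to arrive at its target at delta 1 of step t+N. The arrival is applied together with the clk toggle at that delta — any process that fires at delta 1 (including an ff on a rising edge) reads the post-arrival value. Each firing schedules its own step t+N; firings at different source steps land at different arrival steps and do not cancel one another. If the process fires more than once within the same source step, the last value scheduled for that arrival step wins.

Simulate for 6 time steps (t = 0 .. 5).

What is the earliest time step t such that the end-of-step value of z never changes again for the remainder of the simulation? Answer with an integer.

[bits: z,clk,x,r,n0,v,q,u]
t=0: Δ0=10000101 Δ1=11000101 Δ2=11010001 Δ3=01010001 | 3Δ
t=1: Δ0=01010001 Δ1=00010001 | 1Δ
t=2: Δ0=00010001 Δ1=01010001 Δ2=01000001 Δ3=11000001 | 3Δ
t=3: Δ0=11000001 Δ1=10000001 | 1Δ
t=4: Δ0=10000001 Δ1=11000001 | 1Δ
t=5: Δ0=11000001 Δ1=10000001 | 1Δ

2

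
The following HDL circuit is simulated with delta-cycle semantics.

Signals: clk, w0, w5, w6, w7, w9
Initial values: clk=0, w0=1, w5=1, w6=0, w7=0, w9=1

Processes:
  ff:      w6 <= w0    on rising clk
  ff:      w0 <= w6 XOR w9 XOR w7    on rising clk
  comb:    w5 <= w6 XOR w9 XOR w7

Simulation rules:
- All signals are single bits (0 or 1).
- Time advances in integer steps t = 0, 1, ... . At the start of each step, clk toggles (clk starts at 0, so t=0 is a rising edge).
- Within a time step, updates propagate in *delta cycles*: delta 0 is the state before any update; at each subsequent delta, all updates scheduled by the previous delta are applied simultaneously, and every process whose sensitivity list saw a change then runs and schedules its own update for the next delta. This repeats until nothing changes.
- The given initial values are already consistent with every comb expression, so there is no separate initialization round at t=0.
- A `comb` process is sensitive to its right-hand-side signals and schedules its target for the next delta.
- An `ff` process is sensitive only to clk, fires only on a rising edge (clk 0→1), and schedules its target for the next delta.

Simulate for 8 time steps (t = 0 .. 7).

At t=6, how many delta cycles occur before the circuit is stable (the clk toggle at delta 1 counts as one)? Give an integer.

[bits: w5,clk,w0,w7,w6,w9]
t=0: Δ0=101001 Δ1=111001 Δ2=111011 Δ3=011011 | 3Δ
t=1: Δ0=011011 Δ1=001011 | 1Δ
t=2: Δ0=001011 Δ1=011011 Δ2=010011 | 2Δ
t=3: Δ0=010011 Δ1=000011 | 1Δ
t=4: Δ0=000011 Δ1=010011 Δ2=010001 Δ3=110001 | 3Δ
t=5: Δ0=110001 Δ1=100001 | 1Δ
t=6: Δ0=100001 Δ1=110001 Δ2=111001 | 2Δ
t=7: Δ0=111001 Δ1=101001 | 1Δ

2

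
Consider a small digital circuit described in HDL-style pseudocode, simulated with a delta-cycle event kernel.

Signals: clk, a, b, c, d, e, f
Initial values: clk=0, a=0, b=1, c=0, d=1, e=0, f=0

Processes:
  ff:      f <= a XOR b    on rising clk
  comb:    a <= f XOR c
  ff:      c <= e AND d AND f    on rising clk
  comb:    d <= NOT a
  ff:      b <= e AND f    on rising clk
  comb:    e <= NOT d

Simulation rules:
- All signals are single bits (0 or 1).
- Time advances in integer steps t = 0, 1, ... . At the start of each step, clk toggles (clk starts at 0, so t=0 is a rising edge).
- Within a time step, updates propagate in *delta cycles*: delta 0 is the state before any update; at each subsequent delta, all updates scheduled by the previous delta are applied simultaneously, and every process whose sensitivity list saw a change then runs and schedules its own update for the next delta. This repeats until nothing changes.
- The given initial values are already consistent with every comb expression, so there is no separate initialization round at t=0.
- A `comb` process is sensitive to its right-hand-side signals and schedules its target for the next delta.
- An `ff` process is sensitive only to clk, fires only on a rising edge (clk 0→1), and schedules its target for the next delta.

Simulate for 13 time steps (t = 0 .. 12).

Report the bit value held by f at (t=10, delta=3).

0

[bits: c,d,clk,a,b,f,e]
t=0: Δ0=0100100 Δ1=0110100 Δ2=0110010 Δ3=0111010 Δ4=0011010 Δ5=0011011 | 5Δ
t=1: Δ0=0011011 Δ1=0001011 | 1Δ
t=2: Δ0=0001011 Δ1=0011011 Δ2=0011111 | 2Δ
t=3: Δ0=0011111 Δ1=0001111 | 1Δ
t=4: Δ0=0001111 Δ1=0011111 Δ2=0011101 Δ3=0010101 Δ4=0110101 Δ5=0110100 | 5Δ
t=5: Δ0=0110100 Δ1=0100100 | 1Δ
t=6: Δ0=0100100 Δ1=0110100 Δ2=0110010 Δ3=0111010 Δ4=0011010 Δ5=0011011 | 5Δ
t=7: Δ0=0011011 Δ1=0001011 | 1Δ
t=8: Δ0=0001011 Δ1=0011011 Δ2=0011111 | 2Δ
t=9: Δ0=0011111 Δ1=0001111 | 1Δ
t=10: Δ0=0001111 Δ1=0011111 Δ2=0011101 Δ3=0010101 Δ4=0110101 Δ5=0110100 | 5Δ
t=11: Δ0=0110100 Δ1=0100100 | 1Δ
t=12: Δ0=0100100 Δ1=0110100 Δ2=0110010 Δ3=0111010 Δ4=0011010 Δ5=0011011 | 5Δ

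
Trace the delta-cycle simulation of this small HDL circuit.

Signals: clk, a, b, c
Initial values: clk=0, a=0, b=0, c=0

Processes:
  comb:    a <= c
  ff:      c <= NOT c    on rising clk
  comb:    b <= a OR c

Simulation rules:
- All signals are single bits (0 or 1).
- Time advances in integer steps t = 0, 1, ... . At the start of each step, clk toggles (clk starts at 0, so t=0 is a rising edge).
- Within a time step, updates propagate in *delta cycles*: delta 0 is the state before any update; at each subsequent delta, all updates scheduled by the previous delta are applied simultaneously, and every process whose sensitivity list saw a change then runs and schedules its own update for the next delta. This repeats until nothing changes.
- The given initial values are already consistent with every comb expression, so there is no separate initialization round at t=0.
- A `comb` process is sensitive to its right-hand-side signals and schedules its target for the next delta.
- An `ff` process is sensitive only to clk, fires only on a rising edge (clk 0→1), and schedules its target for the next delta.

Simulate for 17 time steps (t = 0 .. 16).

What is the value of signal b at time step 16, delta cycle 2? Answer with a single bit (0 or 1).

t=0 Δ0: b=0 c=0 a=0 clk=0
  Δ1: clk:0→1
  Δ2: c:0→1
  Δ3: b:0→1, a:0→1
  (3Δ to stable)
t=1 Δ0: b=1 c=1 a=1 clk=1
  Δ1: clk:1→0
  (1Δ to stable)
t=2 Δ0: b=1 c=1 a=1 clk=0
  Δ1: clk:0→1
  Δ2: c:1→0
  Δ3: a:1→0
  Δ4: b:1→0
  (4Δ to stable)
t=3 Δ0: b=0 c=0 a=0 clk=1
  Δ1: clk:1→0
  (1Δ to stable)
t=4 Δ0: b=0 c=0 a=0 clk=0
  Δ1: clk:0→1
  Δ2: c:0→1
  Δ3: b:0→1, a:0→1
  (3Δ to stable)
t=5 Δ0: b=1 c=1 a=1 clk=1
  Δ1: clk:1→0
  (1Δ to stable)
t=6 Δ0: b=1 c=1 a=1 clk=0
  Δ1: clk:0→1
  Δ2: c:1→0
  Δ3: a:1→0
  Δ4: b:1→0
  (4Δ to stable)
t=7 Δ0: b=0 c=0 a=0 clk=1
  Δ1: clk:1→0
  (1Δ to stable)
t=8 Δ0: b=0 c=0 a=0 clk=0
  Δ1: clk:0→1
  Δ2: c:0→1
  Δ3: b:0→1, a:0→1
  (3Δ to stable)
t=9 Δ0: b=1 c=1 a=1 clk=1
  Δ1: clk:1→0
  (1Δ to stable)
t=10 Δ0: b=1 c=1 a=1 clk=0
  Δ1: clk:0→1
  Δ2: c:1→0
  Δ3: a:1→0
  Δ4: b:1→0
  (4Δ to stable)
t=11 Δ0: b=0 c=0 a=0 clk=1
  Δ1: clk:1→0
  (1Δ to stable)
t=12 Δ0: b=0 c=0 a=0 clk=0
  Δ1: clk:0→1
  Δ2: c:0→1
  Δ3: b:0→1, a:0→1
  (3Δ to stable)
t=13 Δ0: b=1 c=1 a=1 clk=1
  Δ1: clk:1→0
  (1Δ to stable)
t=14 Δ0: b=1 c=1 a=1 clk=0
  Δ1: clk:0→1
  Δ2: c:1→0
  Δ3: a:1→0
  Δ4: b:1→0
  (4Δ to stable)
t=15 Δ0: b=0 c=0 a=0 clk=1
  Δ1: clk:1→0
  (1Δ to stable)
t=16 Δ0: b=0 c=0 a=0 clk=0
  Δ1: clk:0→1
  Δ2: c:0→1
  Δ3: b:0→1, a:0→1
  (3Δ to stable)

0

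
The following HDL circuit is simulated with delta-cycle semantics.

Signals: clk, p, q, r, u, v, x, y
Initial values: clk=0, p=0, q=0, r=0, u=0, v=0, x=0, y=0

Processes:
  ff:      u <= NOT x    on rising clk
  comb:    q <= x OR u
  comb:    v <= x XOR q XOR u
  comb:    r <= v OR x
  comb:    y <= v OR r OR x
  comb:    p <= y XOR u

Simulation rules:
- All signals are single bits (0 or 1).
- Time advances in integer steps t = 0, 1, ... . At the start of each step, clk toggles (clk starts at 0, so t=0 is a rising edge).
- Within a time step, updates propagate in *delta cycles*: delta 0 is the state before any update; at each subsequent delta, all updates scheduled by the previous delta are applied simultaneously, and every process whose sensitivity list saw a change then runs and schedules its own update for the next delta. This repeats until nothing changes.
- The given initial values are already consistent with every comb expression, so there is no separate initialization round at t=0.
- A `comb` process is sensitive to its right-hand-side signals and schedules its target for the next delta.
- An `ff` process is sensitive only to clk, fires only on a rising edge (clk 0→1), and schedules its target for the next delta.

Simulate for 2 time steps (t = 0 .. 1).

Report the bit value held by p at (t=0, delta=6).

0

t0.Δ0 r=0 u=0 q=0 v=0 x=0 clk=0 y=0 p=0
t0.Δ1 r=0 u=0 q=0 v=0 x=0 clk=1 y=0 p=0
t0.Δ2 r=0 u=1 q=0 v=0 x=0 clk=1 y=0 p=0
t0.Δ3 r=0 u=1 q=1 v=1 x=0 clk=1 y=0 p=1
t0.Δ4 r=1 u=1 q=1 v=0 x=0 clk=1 y=1 p=1
t0.Δ5 r=0 u=1 q=1 v=0 x=0 clk=1 y=1 p=0
t0.Δ6 r=0 u=1 q=1 v=0 x=0 clk=1 y=0 p=0
t0.Δ7 r=0 u=1 q=1 v=0 x=0 clk=1 y=0 p=1
t1.Δ0 r=0 u=1 q=1 v=0 x=0 clk=1 y=0 p=1
t1.Δ1 r=0 u=1 q=1 v=0 x=0 clk=0 y=0 p=1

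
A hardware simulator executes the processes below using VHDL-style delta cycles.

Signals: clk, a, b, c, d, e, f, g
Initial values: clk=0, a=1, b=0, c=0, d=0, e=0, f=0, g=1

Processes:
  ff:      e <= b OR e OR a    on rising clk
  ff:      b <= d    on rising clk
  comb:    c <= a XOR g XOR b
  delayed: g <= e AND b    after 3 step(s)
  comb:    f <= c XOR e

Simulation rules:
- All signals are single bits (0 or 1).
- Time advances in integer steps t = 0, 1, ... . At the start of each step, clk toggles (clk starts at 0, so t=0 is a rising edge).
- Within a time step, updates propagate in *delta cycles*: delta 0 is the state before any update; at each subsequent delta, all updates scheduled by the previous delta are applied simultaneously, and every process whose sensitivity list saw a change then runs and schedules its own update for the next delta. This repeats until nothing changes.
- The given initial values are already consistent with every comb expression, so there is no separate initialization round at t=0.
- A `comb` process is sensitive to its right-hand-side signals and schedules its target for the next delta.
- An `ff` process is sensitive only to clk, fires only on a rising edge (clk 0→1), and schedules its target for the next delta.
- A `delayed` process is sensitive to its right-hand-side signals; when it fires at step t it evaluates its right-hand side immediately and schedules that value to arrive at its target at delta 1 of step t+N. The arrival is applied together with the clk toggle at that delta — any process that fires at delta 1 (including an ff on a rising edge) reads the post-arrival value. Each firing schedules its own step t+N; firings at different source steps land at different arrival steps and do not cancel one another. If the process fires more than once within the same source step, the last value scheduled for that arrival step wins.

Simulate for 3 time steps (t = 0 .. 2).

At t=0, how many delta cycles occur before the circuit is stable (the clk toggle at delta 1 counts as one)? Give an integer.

t=0 Δ0: b=0 d=0 g=1 c=0 e=0 f=0 clk=0 a=1
  Δ1: clk:0→1
  Δ2: e:0→1
  Δ3: f:0→1
  (3Δ to stable)
t=1 Δ0: b=0 d=0 g=1 c=0 e=1 f=1 clk=1 a=1
  Δ1: clk:1→0
  (1Δ to stable)
t=2 Δ0: b=0 d=0 g=1 c=0 e=1 f=1 clk=0 a=1
  Δ1: clk:0→1
  (1Δ to stable)

3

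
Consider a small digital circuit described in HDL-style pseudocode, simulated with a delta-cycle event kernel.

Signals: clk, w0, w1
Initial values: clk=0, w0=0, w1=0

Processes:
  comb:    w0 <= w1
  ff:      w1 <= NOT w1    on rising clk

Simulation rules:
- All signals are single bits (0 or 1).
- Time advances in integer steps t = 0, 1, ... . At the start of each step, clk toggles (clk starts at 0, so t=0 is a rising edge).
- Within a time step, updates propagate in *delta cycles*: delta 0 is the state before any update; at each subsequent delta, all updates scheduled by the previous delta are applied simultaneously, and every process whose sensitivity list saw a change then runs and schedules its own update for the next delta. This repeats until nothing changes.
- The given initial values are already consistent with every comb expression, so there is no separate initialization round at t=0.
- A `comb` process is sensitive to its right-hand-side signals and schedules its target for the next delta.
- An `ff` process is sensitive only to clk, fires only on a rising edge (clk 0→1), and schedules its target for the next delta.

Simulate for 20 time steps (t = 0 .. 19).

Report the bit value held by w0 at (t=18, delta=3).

0

t0.Δ0 w1=0 clk=0 w0=0
t0.Δ1 w1=0 clk=1 w0=0
t0.Δ2 w1=1 clk=1 w0=0
t0.Δ3 w1=1 clk=1 w0=1
t1.Δ0 w1=1 clk=1 w0=1
t1.Δ1 w1=1 clk=0 w0=1
t2.Δ0 w1=1 clk=0 w0=1
t2.Δ1 w1=1 clk=1 w0=1
t2.Δ2 w1=0 clk=1 w0=1
t2.Δ3 w1=0 clk=1 w0=0
t3.Δ0 w1=0 clk=1 w0=0
t3.Δ1 w1=0 clk=0 w0=0
t4.Δ0 w1=0 clk=0 w0=0
t4.Δ1 w1=0 clk=1 w0=0
t4.Δ2 w1=1 clk=1 w0=0
t4.Δ3 w1=1 clk=1 w0=1
t5.Δ0 w1=1 clk=1 w0=1
t5.Δ1 w1=1 clk=0 w0=1
t6.Δ0 w1=1 clk=0 w0=1
t6.Δ1 w1=1 clk=1 w0=1
t6.Δ2 w1=0 clk=1 w0=1
t6.Δ3 w1=0 clk=1 w0=0
t7.Δ0 w1=0 clk=1 w0=0
t7.Δ1 w1=0 clk=0 w0=0
t8.Δ0 w1=0 clk=0 w0=0
t8.Δ1 w1=0 clk=1 w0=0
t8.Δ2 w1=1 clk=1 w0=0
t8.Δ3 w1=1 clk=1 w0=1
t9.Δ0 w1=1 clk=1 w0=1
t9.Δ1 w1=1 clk=0 w0=1
t10.Δ0 w1=1 clk=0 w0=1
t10.Δ1 w1=1 clk=1 w0=1
t10.Δ2 w1=0 clk=1 w0=1
t10.Δ3 w1=0 clk=1 w0=0
t11.Δ0 w1=0 clk=1 w0=0
t11.Δ1 w1=0 clk=0 w0=0
t12.Δ0 w1=0 clk=0 w0=0
t12.Δ1 w1=0 clk=1 w0=0
t12.Δ2 w1=1 clk=1 w0=0
t12.Δ3 w1=1 clk=1 w0=1
t13.Δ0 w1=1 clk=1 w0=1
t13.Δ1 w1=1 clk=0 w0=1
t14.Δ0 w1=1 clk=0 w0=1
t14.Δ1 w1=1 clk=1 w0=1
t14.Δ2 w1=0 clk=1 w0=1
t14.Δ3 w1=0 clk=1 w0=0
t15.Δ0 w1=0 clk=1 w0=0
t15.Δ1 w1=0 clk=0 w0=0
t16.Δ0 w1=0 clk=0 w0=0
t16.Δ1 w1=0 clk=1 w0=0
t16.Δ2 w1=1 clk=1 w0=0
t16.Δ3 w1=1 clk=1 w0=1
t17.Δ0 w1=1 clk=1 w0=1
t17.Δ1 w1=1 clk=0 w0=1
t18.Δ0 w1=1 clk=0 w0=1
t18.Δ1 w1=1 clk=1 w0=1
t18.Δ2 w1=0 clk=1 w0=1
t18.Δ3 w1=0 clk=1 w0=0
t19.Δ0 w1=0 clk=1 w0=0
t19.Δ1 w1=0 clk=0 w0=0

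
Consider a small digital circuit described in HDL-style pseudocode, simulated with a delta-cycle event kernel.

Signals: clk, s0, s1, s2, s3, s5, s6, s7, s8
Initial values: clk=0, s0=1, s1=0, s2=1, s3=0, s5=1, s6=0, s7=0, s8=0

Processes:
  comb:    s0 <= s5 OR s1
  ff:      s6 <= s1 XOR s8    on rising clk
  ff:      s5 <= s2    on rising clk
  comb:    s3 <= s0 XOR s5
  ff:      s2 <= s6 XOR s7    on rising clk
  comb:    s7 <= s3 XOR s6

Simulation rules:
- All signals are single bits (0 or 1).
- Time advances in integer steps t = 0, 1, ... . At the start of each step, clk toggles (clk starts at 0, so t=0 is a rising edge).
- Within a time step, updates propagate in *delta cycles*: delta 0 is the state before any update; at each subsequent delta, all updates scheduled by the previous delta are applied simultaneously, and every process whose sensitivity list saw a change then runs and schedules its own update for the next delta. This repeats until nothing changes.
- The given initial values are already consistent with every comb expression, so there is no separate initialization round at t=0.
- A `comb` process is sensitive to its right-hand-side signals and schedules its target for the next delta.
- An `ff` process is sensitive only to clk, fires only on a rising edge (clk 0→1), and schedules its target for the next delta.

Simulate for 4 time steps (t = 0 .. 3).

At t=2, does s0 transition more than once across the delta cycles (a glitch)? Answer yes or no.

t0.Δ0 s0=1 s5=1 clk=0 s1=0 s7=0 s8=0 s2=1 s6=0 s3=0
t0.Δ1 s0=1 s5=1 clk=1 s1=0 s7=0 s8=0 s2=1 s6=0 s3=0
t0.Δ2 s0=1 s5=1 clk=1 s1=0 s7=0 s8=0 s2=0 s6=0 s3=0
t1.Δ0 s0=1 s5=1 clk=1 s1=0 s7=0 s8=0 s2=0 s6=0 s3=0
t1.Δ1 s0=1 s5=1 clk=0 s1=0 s7=0 s8=0 s2=0 s6=0 s3=0
t2.Δ0 s0=1 s5=1 clk=0 s1=0 s7=0 s8=0 s2=0 s6=0 s3=0
t2.Δ1 s0=1 s5=1 clk=1 s1=0 s7=0 s8=0 s2=0 s6=0 s3=0
t2.Δ2 s0=1 s5=0 clk=1 s1=0 s7=0 s8=0 s2=0 s6=0 s3=0
t2.Δ3 s0=0 s5=0 clk=1 s1=0 s7=0 s8=0 s2=0 s6=0 s3=1
t2.Δ4 s0=0 s5=0 clk=1 s1=0 s7=1 s8=0 s2=0 s6=0 s3=0
t2.Δ5 s0=0 s5=0 clk=1 s1=0 s7=0 s8=0 s2=0 s6=0 s3=0
t3.Δ0 s0=0 s5=0 clk=1 s1=0 s7=0 s8=0 s2=0 s6=0 s3=0
t3.Δ1 s0=0 s5=0 clk=0 s1=0 s7=0 s8=0 s2=0 s6=0 s3=0

no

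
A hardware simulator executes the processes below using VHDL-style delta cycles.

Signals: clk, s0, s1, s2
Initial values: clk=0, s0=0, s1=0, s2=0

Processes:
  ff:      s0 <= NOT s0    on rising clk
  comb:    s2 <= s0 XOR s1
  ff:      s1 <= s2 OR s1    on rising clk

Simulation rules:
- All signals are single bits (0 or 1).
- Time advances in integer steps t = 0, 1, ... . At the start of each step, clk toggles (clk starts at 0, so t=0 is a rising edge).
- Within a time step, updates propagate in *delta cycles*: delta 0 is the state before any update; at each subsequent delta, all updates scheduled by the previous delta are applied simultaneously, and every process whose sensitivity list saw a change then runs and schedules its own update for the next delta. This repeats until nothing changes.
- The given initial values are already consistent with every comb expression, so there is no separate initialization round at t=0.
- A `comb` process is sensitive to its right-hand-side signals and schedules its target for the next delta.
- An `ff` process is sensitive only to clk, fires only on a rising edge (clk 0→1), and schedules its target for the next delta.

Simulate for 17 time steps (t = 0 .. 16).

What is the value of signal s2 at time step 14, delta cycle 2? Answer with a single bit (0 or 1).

0

t0.Δ0 s1=0 clk=0 s2=0 s0=0
t0.Δ1 s1=0 clk=1 s2=0 s0=0
t0.Δ2 s1=0 clk=1 s2=0 s0=1
t0.Δ3 s1=0 clk=1 s2=1 s0=1
t1.Δ0 s1=0 clk=1 s2=1 s0=1
t1.Δ1 s1=0 clk=0 s2=1 s0=1
t2.Δ0 s1=0 clk=0 s2=1 s0=1
t2.Δ1 s1=0 clk=1 s2=1 s0=1
t2.Δ2 s1=1 clk=1 s2=1 s0=0
t3.Δ0 s1=1 clk=1 s2=1 s0=0
t3.Δ1 s1=1 clk=0 s2=1 s0=0
t4.Δ0 s1=1 clk=0 s2=1 s0=0
t4.Δ1 s1=1 clk=1 s2=1 s0=0
t4.Δ2 s1=1 clk=1 s2=1 s0=1
t4.Δ3 s1=1 clk=1 s2=0 s0=1
t5.Δ0 s1=1 clk=1 s2=0 s0=1
t5.Δ1 s1=1 clk=0 s2=0 s0=1
t6.Δ0 s1=1 clk=0 s2=0 s0=1
t6.Δ1 s1=1 clk=1 s2=0 s0=1
t6.Δ2 s1=1 clk=1 s2=0 s0=0
t6.Δ3 s1=1 clk=1 s2=1 s0=0
t7.Δ0 s1=1 clk=1 s2=1 s0=0
t7.Δ1 s1=1 clk=0 s2=1 s0=0
t8.Δ0 s1=1 clk=0 s2=1 s0=0
t8.Δ1 s1=1 clk=1 s2=1 s0=0
t8.Δ2 s1=1 clk=1 s2=1 s0=1
t8.Δ3 s1=1 clk=1 s2=0 s0=1
t9.Δ0 s1=1 clk=1 s2=0 s0=1
t9.Δ1 s1=1 clk=0 s2=0 s0=1
t10.Δ0 s1=1 clk=0 s2=0 s0=1
t10.Δ1 s1=1 clk=1 s2=0 s0=1
t10.Δ2 s1=1 clk=1 s2=0 s0=0
t10.Δ3 s1=1 clk=1 s2=1 s0=0
t11.Δ0 s1=1 clk=1 s2=1 s0=0
t11.Δ1 s1=1 clk=0 s2=1 s0=0
t12.Δ0 s1=1 clk=0 s2=1 s0=0
t12.Δ1 s1=1 clk=1 s2=1 s0=0
t12.Δ2 s1=1 clk=1 s2=1 s0=1
t12.Δ3 s1=1 clk=1 s2=0 s0=1
t13.Δ0 s1=1 clk=1 s2=0 s0=1
t13.Δ1 s1=1 clk=0 s2=0 s0=1
t14.Δ0 s1=1 clk=0 s2=0 s0=1
t14.Δ1 s1=1 clk=1 s2=0 s0=1
t14.Δ2 s1=1 clk=1 s2=0 s0=0
t14.Δ3 s1=1 clk=1 s2=1 s0=0
t15.Δ0 s1=1 clk=1 s2=1 s0=0
t15.Δ1 s1=1 clk=0 s2=1 s0=0
t16.Δ0 s1=1 clk=0 s2=1 s0=0
t16.Δ1 s1=1 clk=1 s2=1 s0=0
t16.Δ2 s1=1 clk=1 s2=1 s0=1
t16.Δ3 s1=1 clk=1 s2=0 s0=1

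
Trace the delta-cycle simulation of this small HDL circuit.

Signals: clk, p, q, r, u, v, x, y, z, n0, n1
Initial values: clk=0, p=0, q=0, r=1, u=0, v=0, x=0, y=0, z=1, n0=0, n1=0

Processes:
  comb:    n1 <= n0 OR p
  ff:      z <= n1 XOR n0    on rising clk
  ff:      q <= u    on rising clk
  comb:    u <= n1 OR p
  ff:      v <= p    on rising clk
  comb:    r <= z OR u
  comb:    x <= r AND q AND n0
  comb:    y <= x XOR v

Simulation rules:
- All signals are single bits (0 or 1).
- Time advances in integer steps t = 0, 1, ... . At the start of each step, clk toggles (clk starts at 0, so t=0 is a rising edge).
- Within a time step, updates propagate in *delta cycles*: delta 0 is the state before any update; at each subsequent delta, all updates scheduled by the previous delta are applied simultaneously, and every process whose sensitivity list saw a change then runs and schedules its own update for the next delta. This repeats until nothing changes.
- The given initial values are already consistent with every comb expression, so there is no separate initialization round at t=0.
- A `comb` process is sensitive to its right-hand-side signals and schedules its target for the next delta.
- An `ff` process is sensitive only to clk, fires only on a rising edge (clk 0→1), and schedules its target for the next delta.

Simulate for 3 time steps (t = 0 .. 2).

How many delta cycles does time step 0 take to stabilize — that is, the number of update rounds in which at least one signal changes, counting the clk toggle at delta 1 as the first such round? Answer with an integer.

3

[bits: y,n1,r,u,z,x,p,clk,v,q,n0]
t=0: Δ0=00101000000 Δ1=00101001000 Δ2=00100001000 Δ3=00000001000 | 3Δ
t=1: Δ0=00000001000 Δ1=00000000000 | 1Δ
t=2: Δ0=00000000000 Δ1=00000001000 | 1Δ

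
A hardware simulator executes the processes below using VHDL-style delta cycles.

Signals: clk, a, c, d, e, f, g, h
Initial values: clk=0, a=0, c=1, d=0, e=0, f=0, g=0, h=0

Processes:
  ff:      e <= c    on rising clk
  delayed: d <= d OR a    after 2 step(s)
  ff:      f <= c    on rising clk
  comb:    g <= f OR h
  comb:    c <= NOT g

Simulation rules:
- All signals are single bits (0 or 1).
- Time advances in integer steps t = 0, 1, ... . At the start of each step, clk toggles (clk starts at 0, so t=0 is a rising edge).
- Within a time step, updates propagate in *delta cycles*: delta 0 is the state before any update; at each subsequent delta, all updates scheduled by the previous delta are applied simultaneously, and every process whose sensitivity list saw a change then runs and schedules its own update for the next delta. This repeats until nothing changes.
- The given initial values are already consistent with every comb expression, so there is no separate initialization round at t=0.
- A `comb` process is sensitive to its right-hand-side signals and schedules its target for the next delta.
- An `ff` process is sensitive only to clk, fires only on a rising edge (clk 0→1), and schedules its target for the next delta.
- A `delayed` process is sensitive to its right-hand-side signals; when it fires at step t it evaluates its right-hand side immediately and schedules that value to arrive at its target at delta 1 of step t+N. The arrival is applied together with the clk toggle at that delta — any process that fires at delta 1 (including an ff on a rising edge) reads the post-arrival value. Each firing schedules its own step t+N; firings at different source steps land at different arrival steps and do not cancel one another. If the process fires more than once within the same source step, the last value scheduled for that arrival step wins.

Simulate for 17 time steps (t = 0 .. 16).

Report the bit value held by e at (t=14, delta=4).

0

t=0 Δ0: h=0 c=1 f=0 a=0 g=0 d=0 e=0 clk=0
  Δ1: clk:0→1
  Δ2: f:0→1, e:0→1
  Δ3: g:0→1
  Δ4: c:1→0
  (4Δ to stable)
t=1 Δ0: h=0 c=0 f=1 a=0 g=1 d=0 e=1 clk=1
  Δ1: clk:1→0
  (1Δ to stable)
t=2 Δ0: h=0 c=0 f=1 a=0 g=1 d=0 e=1 clk=0
  Δ1: clk:0→1
  Δ2: f:1→0, e:1→0
  Δ3: g:1→0
  Δ4: c:0→1
  (4Δ to stable)
t=3 Δ0: h=0 c=1 f=0 a=0 g=0 d=0 e=0 clk=1
  Δ1: clk:1→0
  (1Δ to stable)
t=4 Δ0: h=0 c=1 f=0 a=0 g=0 d=0 e=0 clk=0
  Δ1: clk:0→1
  Δ2: f:0→1, e:0→1
  Δ3: g:0→1
  Δ4: c:1→0
  (4Δ to stable)
t=5 Δ0: h=0 c=0 f=1 a=0 g=1 d=0 e=1 clk=1
  Δ1: clk:1→0
  (1Δ to stable)
t=6 Δ0: h=0 c=0 f=1 a=0 g=1 d=0 e=1 clk=0
  Δ1: clk:0→1
  Δ2: f:1→0, e:1→0
  Δ3: g:1→0
  Δ4: c:0→1
  (4Δ to stable)
t=7 Δ0: h=0 c=1 f=0 a=0 g=0 d=0 e=0 clk=1
  Δ1: clk:1→0
  (1Δ to stable)
t=8 Δ0: h=0 c=1 f=0 a=0 g=0 d=0 e=0 clk=0
  Δ1: clk:0→1
  Δ2: f:0→1, e:0→1
  Δ3: g:0→1
  Δ4: c:1→0
  (4Δ to stable)
t=9 Δ0: h=0 c=0 f=1 a=0 g=1 d=0 e=1 clk=1
  Δ1: clk:1→0
  (1Δ to stable)
t=10 Δ0: h=0 c=0 f=1 a=0 g=1 d=0 e=1 clk=0
  Δ1: clk:0→1
  Δ2: f:1→0, e:1→0
  Δ3: g:1→0
  Δ4: c:0→1
  (4Δ to stable)
t=11 Δ0: h=0 c=1 f=0 a=0 g=0 d=0 e=0 clk=1
  Δ1: clk:1→0
  (1Δ to stable)
t=12 Δ0: h=0 c=1 f=0 a=0 g=0 d=0 e=0 clk=0
  Δ1: clk:0→1
  Δ2: f:0→1, e:0→1
  Δ3: g:0→1
  Δ4: c:1→0
  (4Δ to stable)
t=13 Δ0: h=0 c=0 f=1 a=0 g=1 d=0 e=1 clk=1
  Δ1: clk:1→0
  (1Δ to stable)
t=14 Δ0: h=0 c=0 f=1 a=0 g=1 d=0 e=1 clk=0
  Δ1: clk:0→1
  Δ2: f:1→0, e:1→0
  Δ3: g:1→0
  Δ4: c:0→1
  (4Δ to stable)
t=15 Δ0: h=0 c=1 f=0 a=0 g=0 d=0 e=0 clk=1
  Δ1: clk:1→0
  (1Δ to stable)
t=16 Δ0: h=0 c=1 f=0 a=0 g=0 d=0 e=0 clk=0
  Δ1: clk:0→1
  Δ2: f:0→1, e:0→1
  Δ3: g:0→1
  Δ4: c:1→0
  (4Δ to stable)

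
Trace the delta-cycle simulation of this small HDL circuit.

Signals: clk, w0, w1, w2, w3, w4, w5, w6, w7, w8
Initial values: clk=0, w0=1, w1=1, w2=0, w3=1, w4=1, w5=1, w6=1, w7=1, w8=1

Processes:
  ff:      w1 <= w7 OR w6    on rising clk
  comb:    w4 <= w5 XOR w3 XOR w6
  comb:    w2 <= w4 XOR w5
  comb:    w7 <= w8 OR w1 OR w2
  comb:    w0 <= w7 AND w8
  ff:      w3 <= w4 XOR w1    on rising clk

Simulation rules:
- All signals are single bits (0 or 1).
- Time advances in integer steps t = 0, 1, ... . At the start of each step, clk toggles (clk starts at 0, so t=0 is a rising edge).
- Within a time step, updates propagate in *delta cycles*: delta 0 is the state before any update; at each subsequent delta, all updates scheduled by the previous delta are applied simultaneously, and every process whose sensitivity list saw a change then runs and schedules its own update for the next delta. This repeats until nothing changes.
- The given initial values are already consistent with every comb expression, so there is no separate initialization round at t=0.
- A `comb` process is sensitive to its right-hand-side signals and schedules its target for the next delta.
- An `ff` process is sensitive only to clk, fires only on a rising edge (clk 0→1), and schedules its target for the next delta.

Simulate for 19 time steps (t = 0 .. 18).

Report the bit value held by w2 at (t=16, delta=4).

[bits: w6,w1,w5,w7,clk,w3,w4,w2,w8,w0]
t=0: Δ0=1111011011 Δ1=1111111011 Δ2=1111101011 Δ3=1111100011 Δ4=1111100111 | 4Δ
t=1: Δ0=1111100111 Δ1=1111000111 | 1Δ
t=2: Δ0=1111000111 Δ1=1111100111 Δ2=1111110111 Δ3=1111111111 Δ4=1111111011 | 4Δ
t=3: Δ0=1111111011 Δ1=1111011011 | 1Δ
t=4: Δ0=1111011011 Δ1=1111111011 Δ2=1111101011 Δ3=1111100011 Δ4=1111100111 | 4Δ
t=5: Δ0=1111100111 Δ1=1111000111 | 1Δ
t=6: Δ0=1111000111 Δ1=1111100111 Δ2=1111110111 Δ3=1111111111 Δ4=1111111011 | 4Δ
t=7: Δ0=1111111011 Δ1=1111011011 | 1Δ
t=8: Δ0=1111011011 Δ1=1111111011 Δ2=1111101011 Δ3=1111100011 Δ4=1111100111 | 4Δ
t=9: Δ0=1111100111 Δ1=1111000111 | 1Δ
t=10: Δ0=1111000111 Δ1=1111100111 Δ2=1111110111 Δ3=1111111111 Δ4=1111111011 | 4Δ
t=11: Δ0=1111111011 Δ1=1111011011 | 1Δ
t=12: Δ0=1111011011 Δ1=1111111011 Δ2=1111101011 Δ3=1111100011 Δ4=1111100111 | 4Δ
t=13: Δ0=1111100111 Δ1=1111000111 | 1Δ
t=14: Δ0=1111000111 Δ1=1111100111 Δ2=1111110111 Δ3=1111111111 Δ4=1111111011 | 4Δ
t=15: Δ0=1111111011 Δ1=1111011011 | 1Δ
t=16: Δ0=1111011011 Δ1=1111111011 Δ2=1111101011 Δ3=1111100011 Δ4=1111100111 | 4Δ
t=17: Δ0=1111100111 Δ1=1111000111 | 1Δ
t=18: Δ0=1111000111 Δ1=1111100111 Δ2=1111110111 Δ3=1111111111 Δ4=1111111011 | 4Δ

1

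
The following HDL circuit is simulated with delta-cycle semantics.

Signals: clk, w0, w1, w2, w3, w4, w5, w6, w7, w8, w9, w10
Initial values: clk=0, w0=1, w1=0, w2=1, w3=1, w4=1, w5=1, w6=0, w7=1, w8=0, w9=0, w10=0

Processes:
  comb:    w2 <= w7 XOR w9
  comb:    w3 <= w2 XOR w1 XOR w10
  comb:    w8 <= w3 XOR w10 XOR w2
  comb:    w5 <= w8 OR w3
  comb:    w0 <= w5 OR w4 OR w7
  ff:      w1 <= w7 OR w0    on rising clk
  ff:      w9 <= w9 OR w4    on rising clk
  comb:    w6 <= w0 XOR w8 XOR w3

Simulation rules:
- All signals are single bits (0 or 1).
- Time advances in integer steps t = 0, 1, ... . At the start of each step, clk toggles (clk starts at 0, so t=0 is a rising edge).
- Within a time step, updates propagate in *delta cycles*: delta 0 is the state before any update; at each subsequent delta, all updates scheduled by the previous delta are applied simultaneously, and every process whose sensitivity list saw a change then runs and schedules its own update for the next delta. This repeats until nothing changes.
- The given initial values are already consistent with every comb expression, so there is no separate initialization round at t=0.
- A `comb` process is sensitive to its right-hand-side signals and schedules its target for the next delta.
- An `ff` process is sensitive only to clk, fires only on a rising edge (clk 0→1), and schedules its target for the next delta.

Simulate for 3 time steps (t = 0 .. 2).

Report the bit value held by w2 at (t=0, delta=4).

0

t0.Δ0 w0=1 w10=0 w9=0 w3=1 w7=1 clk=0 w6=0 w4=1 w8=0 w1=0 w5=1 w2=1
t0.Δ1 w0=1 w10=0 w9=0 w3=1 w7=1 clk=1 w6=0 w4=1 w8=0 w1=0 w5=1 w2=1
t0.Δ2 w0=1 w10=0 w9=1 w3=1 w7=1 clk=1 w6=0 w4=1 w8=0 w1=1 w5=1 w2=1
t0.Δ3 w0=1 w10=0 w9=1 w3=0 w7=1 clk=1 w6=0 w4=1 w8=0 w1=1 w5=1 w2=0
t0.Δ4 w0=1 w10=0 w9=1 w3=1 w7=1 clk=1 w6=1 w4=1 w8=0 w1=1 w5=0 w2=0
t0.Δ5 w0=1 w10=0 w9=1 w3=1 w7=1 clk=1 w6=0 w4=1 w8=1 w1=1 w5=1 w2=0
t0.Δ6 w0=1 w10=0 w9=1 w3=1 w7=1 clk=1 w6=1 w4=1 w8=1 w1=1 w5=1 w2=0
t1.Δ0 w0=1 w10=0 w9=1 w3=1 w7=1 clk=1 w6=1 w4=1 w8=1 w1=1 w5=1 w2=0
t1.Δ1 w0=1 w10=0 w9=1 w3=1 w7=1 clk=0 w6=1 w4=1 w8=1 w1=1 w5=1 w2=0
t2.Δ0 w0=1 w10=0 w9=1 w3=1 w7=1 clk=0 w6=1 w4=1 w8=1 w1=1 w5=1 w2=0
t2.Δ1 w0=1 w10=0 w9=1 w3=1 w7=1 clk=1 w6=1 w4=1 w8=1 w1=1 w5=1 w2=0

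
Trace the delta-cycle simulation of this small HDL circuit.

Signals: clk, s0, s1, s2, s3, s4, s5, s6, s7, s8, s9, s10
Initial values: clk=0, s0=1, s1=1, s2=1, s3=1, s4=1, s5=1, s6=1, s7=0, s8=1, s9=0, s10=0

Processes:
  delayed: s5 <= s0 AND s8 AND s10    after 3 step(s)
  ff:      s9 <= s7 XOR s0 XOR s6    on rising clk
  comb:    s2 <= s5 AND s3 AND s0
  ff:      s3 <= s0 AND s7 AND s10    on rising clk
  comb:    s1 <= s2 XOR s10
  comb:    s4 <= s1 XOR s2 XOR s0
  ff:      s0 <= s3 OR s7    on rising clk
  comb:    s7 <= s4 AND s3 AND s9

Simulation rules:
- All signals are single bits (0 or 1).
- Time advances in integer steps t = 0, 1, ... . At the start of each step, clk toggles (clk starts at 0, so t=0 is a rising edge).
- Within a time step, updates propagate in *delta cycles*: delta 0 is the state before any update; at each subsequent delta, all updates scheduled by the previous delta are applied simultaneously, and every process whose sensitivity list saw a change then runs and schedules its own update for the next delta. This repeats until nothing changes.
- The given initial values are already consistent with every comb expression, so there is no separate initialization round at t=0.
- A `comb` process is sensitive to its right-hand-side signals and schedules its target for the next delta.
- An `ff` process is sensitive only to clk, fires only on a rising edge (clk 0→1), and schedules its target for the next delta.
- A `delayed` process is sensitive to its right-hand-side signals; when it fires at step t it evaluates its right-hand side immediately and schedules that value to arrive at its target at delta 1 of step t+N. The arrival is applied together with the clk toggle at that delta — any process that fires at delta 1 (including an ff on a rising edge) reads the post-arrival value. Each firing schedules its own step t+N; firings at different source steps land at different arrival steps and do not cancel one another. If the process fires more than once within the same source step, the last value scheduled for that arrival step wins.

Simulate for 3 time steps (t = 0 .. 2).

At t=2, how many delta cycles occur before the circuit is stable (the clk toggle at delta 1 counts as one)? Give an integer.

3

t=0 Δ0: s8=1 clk=0 s5=1 s6=1 s9=0 s1=1 s4=1 s2=1 s10=0 s3=1 s0=1 s7=0
  Δ1: clk:0→1
  Δ2: s3:1→0
  Δ3: s2:1→0
  Δ4: s1:1→0, s4:1→0
  Δ5: s4:0→1
  (5Δ to stable)
t=1 Δ0: s8=1 clk=1 s5=1 s6=1 s9=0 s1=0 s4=1 s2=0 s10=0 s3=0 s0=1 s7=0
  Δ1: clk:1→0
  (1Δ to stable)
t=2 Δ0: s8=1 clk=0 s5=1 s6=1 s9=0 s1=0 s4=1 s2=0 s10=0 s3=0 s0=1 s7=0
  Δ1: clk:0→1
  Δ2: s0:1→0
  Δ3: s4:1→0
  (3Δ to stable)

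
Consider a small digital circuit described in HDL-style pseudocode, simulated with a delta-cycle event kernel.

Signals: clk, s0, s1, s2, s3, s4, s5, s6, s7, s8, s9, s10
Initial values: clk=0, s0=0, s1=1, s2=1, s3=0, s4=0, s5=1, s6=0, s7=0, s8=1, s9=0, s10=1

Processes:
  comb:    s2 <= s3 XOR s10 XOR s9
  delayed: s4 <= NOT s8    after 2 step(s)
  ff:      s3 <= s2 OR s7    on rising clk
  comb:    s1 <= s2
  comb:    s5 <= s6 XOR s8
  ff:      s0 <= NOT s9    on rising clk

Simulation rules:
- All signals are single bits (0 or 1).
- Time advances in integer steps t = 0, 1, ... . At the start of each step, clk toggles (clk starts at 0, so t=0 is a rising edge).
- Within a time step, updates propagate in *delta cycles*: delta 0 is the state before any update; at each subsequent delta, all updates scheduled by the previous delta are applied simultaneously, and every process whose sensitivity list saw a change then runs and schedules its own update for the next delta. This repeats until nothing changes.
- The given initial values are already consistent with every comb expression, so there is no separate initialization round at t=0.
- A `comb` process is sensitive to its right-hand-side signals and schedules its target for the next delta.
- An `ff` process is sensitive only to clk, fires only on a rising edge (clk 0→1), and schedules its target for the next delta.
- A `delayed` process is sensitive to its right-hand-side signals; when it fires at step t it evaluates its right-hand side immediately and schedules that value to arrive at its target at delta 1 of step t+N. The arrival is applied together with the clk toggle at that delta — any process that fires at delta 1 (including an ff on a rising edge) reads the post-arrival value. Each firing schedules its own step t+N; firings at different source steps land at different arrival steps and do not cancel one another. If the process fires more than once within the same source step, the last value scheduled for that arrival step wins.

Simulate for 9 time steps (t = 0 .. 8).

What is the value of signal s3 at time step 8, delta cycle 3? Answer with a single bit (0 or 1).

1

t=0 Δ0: s9=0 s8=1 s3=0 s5=1 s1=1 s4=0 s7=0 s0=0 s10=1 s2=1 s6=0 clk=0
  Δ1: clk:0→1
  Δ2: s3:0→1, s0:0→1
  Δ3: s2:1→0
  Δ4: s1:1→0
  (4Δ to stable)
t=1 Δ0: s9=0 s8=1 s3=1 s5=1 s1=0 s4=0 s7=0 s0=1 s10=1 s2=0 s6=0 clk=1
  Δ1: clk:1→0
  (1Δ to stable)
t=2 Δ0: s9=0 s8=1 s3=1 s5=1 s1=0 s4=0 s7=0 s0=1 s10=1 s2=0 s6=0 clk=0
  Δ1: clk:0→1
  Δ2: s3:1→0
  Δ3: s2:0→1
  Δ4: s1:0→1
  (4Δ to stable)
t=3 Δ0: s9=0 s8=1 s3=0 s5=1 s1=1 s4=0 s7=0 s0=1 s10=1 s2=1 s6=0 clk=1
  Δ1: clk:1→0
  (1Δ to stable)
t=4 Δ0: s9=0 s8=1 s3=0 s5=1 s1=1 s4=0 s7=0 s0=1 s10=1 s2=1 s6=0 clk=0
  Δ1: clk:0→1
  Δ2: s3:0→1
  Δ3: s2:1→0
  Δ4: s1:1→0
  (4Δ to stable)
t=5 Δ0: s9=0 s8=1 s3=1 s5=1 s1=0 s4=0 s7=0 s0=1 s10=1 s2=0 s6=0 clk=1
  Δ1: clk:1→0
  (1Δ to stable)
t=6 Δ0: s9=0 s8=1 s3=1 s5=1 s1=0 s4=0 s7=0 s0=1 s10=1 s2=0 s6=0 clk=0
  Δ1: clk:0→1
  Δ2: s3:1→0
  Δ3: s2:0→1
  Δ4: s1:0→1
  (4Δ to stable)
t=7 Δ0: s9=0 s8=1 s3=0 s5=1 s1=1 s4=0 s7=0 s0=1 s10=1 s2=1 s6=0 clk=1
  Δ1: clk:1→0
  (1Δ to stable)
t=8 Δ0: s9=0 s8=1 s3=0 s5=1 s1=1 s4=0 s7=0 s0=1 s10=1 s2=1 s6=0 clk=0
  Δ1: clk:0→1
  Δ2: s3:0→1
  Δ3: s2:1→0
  Δ4: s1:1→0
  (4Δ to stable)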